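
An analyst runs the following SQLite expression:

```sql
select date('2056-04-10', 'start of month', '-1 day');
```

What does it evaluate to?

2056-03-31

`start of month` rewinds 2056-04-10 to 2056-04-01.
Going back 1 day from 2056-04-01 reaches 2056-03-31 (last day of March, 31 days).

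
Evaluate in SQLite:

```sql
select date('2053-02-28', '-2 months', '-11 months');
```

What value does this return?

Adding -2 months to 2053-02-28 gives 2052-12-28.
Adding -11 months to 2052-12-28 gives 2052-01-28.

2052-01-28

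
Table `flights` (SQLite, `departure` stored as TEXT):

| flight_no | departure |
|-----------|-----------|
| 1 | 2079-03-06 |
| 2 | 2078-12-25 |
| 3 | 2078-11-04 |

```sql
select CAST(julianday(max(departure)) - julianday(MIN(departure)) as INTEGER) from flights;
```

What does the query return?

MIN = 2078-11-04, MAX = 2079-03-06.
26 days remain in November 2078 after the 4th (30 − 4).
December 2078: 31 days.
January 2079: 31 days.
February 2079: 28 days.
Then 6 days into March 2079.
Total: 26 + 31 + 31 + 28 + 6 = 122.

122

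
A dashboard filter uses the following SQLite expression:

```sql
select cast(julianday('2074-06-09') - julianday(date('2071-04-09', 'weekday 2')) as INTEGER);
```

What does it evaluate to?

`weekday 2` advances to the next Tuesday; 2071-04-09 is a Thursday, so it moves forward to 2071-04-14.
16 days remain in April 2071 after the 14th (30 − 14).
Full months from May 2071 through May 2074 contribute their day counts.
Then 9 days into June 2074.
Total: 16 + 31 + 30 + 31 + 31 + 30 + 31 + 30 + 31 + 31 + 29 + 31 + 30 + 31 + 30 + 31 + 31 + 30 + 31 + 30 + 31 + 31 + 28 + 31 + 30 + 31 + 30 + 31 + 31 + 30 + 31 + 30 + 31 + 31 + 28 + 31 + 30 + 31 + 9 = 1152.

1152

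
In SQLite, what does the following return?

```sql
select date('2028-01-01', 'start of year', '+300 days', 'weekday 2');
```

2028-10-31

`start of year` rewinds 2028-01-01 to 2028-01-01.
Applying '+300 days' to 2028-01-01: counting 300 days forward gives 2028-10-27.
`weekday 2` advances to the next Tuesday; 2028-10-27 is a Friday, so it moves forward to 2028-10-31.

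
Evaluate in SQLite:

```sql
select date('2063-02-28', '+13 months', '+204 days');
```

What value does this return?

2064-10-18

Adding +13 months to 2063-02-28 gives 2064-03-28.
Applying '+204 days' to 2064-03-28: counting 204 days forward gives 2064-10-18.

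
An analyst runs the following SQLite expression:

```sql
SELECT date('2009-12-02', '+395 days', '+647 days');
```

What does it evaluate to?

Applying '+395 days' to 2009-12-02: counting 395 days forward gives 2011-01-01.
Applying '+647 days' to 2011-01-01: counting 647 days forward gives 2012-10-09.

2012-10-09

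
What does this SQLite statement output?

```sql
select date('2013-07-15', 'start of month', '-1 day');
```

2013-06-30

`start of month` rewinds 2013-07-15 to 2013-07-01.
Going back 1 day from 2013-07-01 reaches 2013-06-30 (last day of June, 30 days).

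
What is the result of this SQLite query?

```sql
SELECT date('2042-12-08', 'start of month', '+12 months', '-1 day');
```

2043-11-30

`start of month` rewinds 2042-12-08 to 2042-12-01.
Adding +12 months to 2042-12-01 gives 2043-12-01.
Going back 1 day from 2043-12-01 reaches 2043-11-30 (last day of November, 30 days).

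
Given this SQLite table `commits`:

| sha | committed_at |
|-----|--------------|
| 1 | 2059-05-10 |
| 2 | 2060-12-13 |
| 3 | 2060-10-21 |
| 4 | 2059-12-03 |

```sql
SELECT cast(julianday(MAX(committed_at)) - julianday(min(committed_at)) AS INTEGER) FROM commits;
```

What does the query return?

MIN = 2059-05-10, MAX = 2060-12-13.
21 days remain in May 2059 after the 10th (31 − 10).
Full months from June 2059 through November 2060 contribute their day counts.
Then 13 days into December 2060.
Total: 21 + 30 + 31 + 31 + 30 + 31 + 30 + 31 + 31 + 29 + 31 + 30 + 31 + 30 + 31 + 31 + 30 + 31 + 30 + 13 = 583.

583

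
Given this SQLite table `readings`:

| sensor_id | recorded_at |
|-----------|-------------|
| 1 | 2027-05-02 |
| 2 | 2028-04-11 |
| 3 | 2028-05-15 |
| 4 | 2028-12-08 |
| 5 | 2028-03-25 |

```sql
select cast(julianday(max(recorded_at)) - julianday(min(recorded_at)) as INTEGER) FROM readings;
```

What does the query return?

MIN = 2027-05-02, MAX = 2028-12-08.
29 days remain in May 2027 after the 2nd (31 − 2).
Full months from June 2027 through November 2028 contribute their day counts.
Then 8 days into December 2028.
Total: 29 + 30 + 31 + 31 + 30 + 31 + 30 + 31 + 31 + 29 + 31 + 30 + 31 + 30 + 31 + 31 + 30 + 31 + 30 + 8 = 586.

586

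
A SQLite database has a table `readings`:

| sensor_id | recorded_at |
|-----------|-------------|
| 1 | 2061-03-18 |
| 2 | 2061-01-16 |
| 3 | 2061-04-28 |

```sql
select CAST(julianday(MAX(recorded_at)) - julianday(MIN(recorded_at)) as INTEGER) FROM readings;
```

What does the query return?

102

MIN = 2061-01-16, MAX = 2061-04-28.
15 days remain in January 2061 after the 16th (31 − 16).
February 2061: 28 days.
March 2061: 31 days.
Then 28 days into April 2061.
Total: 15 + 28 + 31 + 28 = 102.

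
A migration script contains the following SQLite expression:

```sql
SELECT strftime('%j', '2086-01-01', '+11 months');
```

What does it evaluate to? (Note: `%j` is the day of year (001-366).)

335

First apply '+11 months': 2086-01-01 → 2086-12-01.
Day-of-year for 2086-12-01: days since 2086-01-01 inclusive = 335, zero-padded to 335.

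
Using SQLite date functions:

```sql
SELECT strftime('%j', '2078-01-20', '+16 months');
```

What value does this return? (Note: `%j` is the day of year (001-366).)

140

First apply '+16 months': 2078-01-20 → 2079-05-20.
Day-of-year for 2079-05-20: days since 2079-01-01 inclusive = 140, zero-padded to 140.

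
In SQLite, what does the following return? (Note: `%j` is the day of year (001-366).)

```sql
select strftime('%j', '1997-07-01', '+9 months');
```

091

First apply '+9 months': 1997-07-01 → 1998-04-01.
Day-of-year for 1998-04-01: days since 1998-01-01 inclusive = 91, zero-padded to 091.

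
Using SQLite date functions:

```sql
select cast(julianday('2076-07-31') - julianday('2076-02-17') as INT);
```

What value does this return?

165

12 days remain in February 2076 after the 17th (29 − 17).
March 2076: 31 days.
April 2076: 30 days.
May 2076: 31 days.
June 2076: 30 days.
Then 31 days into July 2076.
Total: 12 + 31 + 30 + 31 + 30 + 31 = 165.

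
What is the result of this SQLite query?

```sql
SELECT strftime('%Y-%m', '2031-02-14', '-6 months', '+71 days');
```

2030-10

First apply '-6 months', '+71 days': 2031-02-14 → 2030-10-24.
`%Y-%m` extracts the year-month: 2030-10.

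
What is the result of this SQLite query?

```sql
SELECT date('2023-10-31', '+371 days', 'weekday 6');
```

2024-11-09

Applying '+371 days' to 2023-10-31: counting 371 days forward gives 2024-11-05.
`weekday 6` advances to the next Saturday; 2024-11-05 is a Tuesday, so it moves forward to 2024-11-09.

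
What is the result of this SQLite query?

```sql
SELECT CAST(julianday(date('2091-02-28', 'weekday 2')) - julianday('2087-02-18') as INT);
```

`weekday 2` advances to the next Tuesday; 2091-02-28 is a Wednesday, so it moves forward to 2091-03-06.
10 days remain in February 2087 after the 18th (28 − 18).
Full months from March 2087 through February 2091 contribute their day counts.
Then 6 days into March 2091.
Total: 10 + 31 + 30 + 31 + 30 + 31 + 31 + 30 + 31 + 30 + 31 + 31 + 29 + 31 + 30 + 31 + 30 + 31 + 31 + 30 + 31 + 30 + 31 + 31 + 28 + 31 + 30 + 31 + 30 + 31 + 31 + 30 + 31 + 30 + 31 + 31 + 28 + 31 + 30 + 31 + 30 + 31 + 31 + 30 + 31 + 30 + 31 + 31 + 28 + 6 = 1477.

1477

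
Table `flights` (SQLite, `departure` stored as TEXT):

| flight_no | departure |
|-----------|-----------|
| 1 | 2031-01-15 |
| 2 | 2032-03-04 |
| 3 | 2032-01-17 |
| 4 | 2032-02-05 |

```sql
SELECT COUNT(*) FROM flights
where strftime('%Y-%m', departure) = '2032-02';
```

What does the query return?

Rows with year-month 2032-02: 2032-02-05 → 1.

1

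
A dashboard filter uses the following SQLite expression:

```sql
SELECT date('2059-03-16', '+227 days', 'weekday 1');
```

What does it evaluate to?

Applying '+227 days' to 2059-03-16: counting 227 days forward gives 2059-10-29.
`weekday 1` advances to the next Monday; 2059-10-29 is a Wednesday, so it moves forward to 2059-11-03.

2059-11-03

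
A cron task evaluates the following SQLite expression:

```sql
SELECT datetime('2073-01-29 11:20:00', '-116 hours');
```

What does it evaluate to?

2073-01-24 15:20:00

-116 hours from 2073-01-29 11:20:00 is 2073-01-24 15:20:00 (crosses midnight).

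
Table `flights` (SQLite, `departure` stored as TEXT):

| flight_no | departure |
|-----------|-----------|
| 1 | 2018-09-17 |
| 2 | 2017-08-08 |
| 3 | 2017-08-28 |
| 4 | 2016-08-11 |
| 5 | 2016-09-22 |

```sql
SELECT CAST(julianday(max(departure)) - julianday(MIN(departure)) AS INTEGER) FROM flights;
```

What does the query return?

767

MIN = 2016-08-11, MAX = 2018-09-17.
20 days remain in August 2016 after the 11th (31 − 11).
Full months from September 2016 through August 2018 contribute their day counts.
Then 17 days into September 2018.
Total: 20 + 30 + 31 + 30 + 31 + 31 + 28 + 31 + 30 + 31 + 30 + 31 + 31 + 30 + 31 + 30 + 31 + 31 + 28 + 31 + 30 + 31 + 30 + 31 + 31 + 17 = 767.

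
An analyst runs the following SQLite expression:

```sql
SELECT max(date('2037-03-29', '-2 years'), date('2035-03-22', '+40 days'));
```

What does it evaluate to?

date('2037-03-29', '-2 years') → 2035-03-29.
date('2035-03-22', '+40 days') → 2035-05-01.
Later of the two is 2035-05-01.

2035-05-01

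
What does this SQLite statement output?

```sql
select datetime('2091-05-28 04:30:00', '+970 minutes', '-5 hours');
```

970 minutes = 16h 10m; +970 minutes from 2091-05-28 04:30:00 is 2091-05-28 20:40:00.
-5 hours from 2091-05-28 20:40:00 is 2091-05-28 15:40:00.

2091-05-28 15:40:00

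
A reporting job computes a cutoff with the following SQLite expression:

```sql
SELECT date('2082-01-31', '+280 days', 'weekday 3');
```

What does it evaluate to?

2082-11-11

Applying '+280 days' to 2082-01-31: counting 280 days forward gives 2082-11-07.
`weekday 3` advances to the next Wednesday; 2082-11-07 is a Saturday, so it moves forward to 2082-11-11.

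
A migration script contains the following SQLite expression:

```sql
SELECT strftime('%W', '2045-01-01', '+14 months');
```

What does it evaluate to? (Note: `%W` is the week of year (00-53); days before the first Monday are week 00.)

09

First apply '+14 months': 2045-01-01 → 2046-03-01.
2046-03-01 is a Thursday. SQLite's %W counts Mondays since the year started; the result is 09.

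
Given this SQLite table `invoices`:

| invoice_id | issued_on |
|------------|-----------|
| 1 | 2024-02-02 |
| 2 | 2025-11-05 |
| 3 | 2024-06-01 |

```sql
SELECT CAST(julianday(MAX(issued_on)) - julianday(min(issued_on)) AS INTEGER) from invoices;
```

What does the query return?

642

MIN = 2024-02-02, MAX = 2025-11-05.
27 days remain in February 2024 after the 2nd (29 − 2).
Full months from March 2024 through October 2025 contribute their day counts.
Then 5 days into November 2025.
Total: 27 + 31 + 30 + 31 + 30 + 31 + 31 + 30 + 31 + 30 + 31 + 31 + 28 + 31 + 30 + 31 + 30 + 31 + 31 + 30 + 31 + 5 = 642.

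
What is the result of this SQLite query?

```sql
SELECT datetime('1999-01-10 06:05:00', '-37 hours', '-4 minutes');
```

-37 hours from 1999-01-10 06:05:00 is 1999-01-08 17:05:00 (crosses midnight).
-4 minutes from 1999-01-08 17:05:00 is 1999-01-08 17:01:00.

1999-01-08 17:01:00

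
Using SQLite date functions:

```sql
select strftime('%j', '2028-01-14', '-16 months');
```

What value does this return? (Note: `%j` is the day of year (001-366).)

257

First apply '-16 months': 2028-01-14 → 2026-09-14.
Day-of-year for 2026-09-14: days since 2026-01-01 inclusive = 257, zero-padded to 257.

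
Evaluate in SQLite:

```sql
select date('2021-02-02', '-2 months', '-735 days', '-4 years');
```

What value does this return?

Adding -2 months to 2021-02-02 gives 2020-12-02.
Applying '-735 days' to 2020-12-02: counting 735 days back gives 2018-11-28.
Adding -4 years to 2018-11-28 gives 2014-11-28.

2014-11-28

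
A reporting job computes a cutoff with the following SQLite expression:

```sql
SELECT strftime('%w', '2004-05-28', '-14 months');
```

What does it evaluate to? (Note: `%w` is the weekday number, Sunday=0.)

5

First apply '-14 months': 2004-05-28 → 2003-03-28.
2003-03-28 is a Friday; with Sunday=0 that is 5.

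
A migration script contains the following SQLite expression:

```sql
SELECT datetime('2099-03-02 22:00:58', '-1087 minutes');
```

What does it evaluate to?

2099-03-02 03:53:58

1087 minutes = 18h 7m; -1087 minutes from 2099-03-02 22:00:58 is 2099-03-02 03:53:58.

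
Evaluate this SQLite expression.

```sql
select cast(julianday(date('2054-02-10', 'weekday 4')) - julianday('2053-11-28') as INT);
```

`weekday 4` advances to the next Thursday; 2054-02-10 is a Tuesday, so it moves forward to 2054-02-12.
2 days remain in November 2053 after the 28th (30 − 28).
December 2053: 31 days.
January 2054: 31 days.
Then 12 days into February 2054.
Total: 2 + 31 + 31 + 12 = 76.

76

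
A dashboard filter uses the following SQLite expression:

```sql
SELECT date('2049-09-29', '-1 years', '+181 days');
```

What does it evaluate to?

Adding -1 year to 2049-09-29 gives 2048-09-29.
Applying '+181 days' to 2048-09-29: counting 181 days forward gives 2049-03-29.

2049-03-29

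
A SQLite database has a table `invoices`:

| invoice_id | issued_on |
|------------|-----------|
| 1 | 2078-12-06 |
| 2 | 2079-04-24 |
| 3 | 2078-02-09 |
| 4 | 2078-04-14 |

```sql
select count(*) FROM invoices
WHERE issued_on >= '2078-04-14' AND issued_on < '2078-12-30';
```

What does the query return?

2

Rows in [2078-04-14, 2078-12-30): 2078-12-06, 2078-04-14 → 2 rows.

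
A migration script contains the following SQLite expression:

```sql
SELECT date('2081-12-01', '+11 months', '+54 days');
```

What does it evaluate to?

Adding +11 months to 2081-12-01 gives 2082-11-01.
Applying '+54 days' to 2082-11-01: counting 54 days forward gives 2082-12-25.

2082-12-25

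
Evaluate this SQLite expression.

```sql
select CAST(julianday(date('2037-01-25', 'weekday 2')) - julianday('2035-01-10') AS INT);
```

748

`weekday 2` advances to the next Tuesday; 2037-01-25 is a Sunday, so it moves forward to 2037-01-27.
21 days remain in January 2035 after the 10th (31 − 10).
Full months from February 2035 through December 2036 contribute their day counts.
Then 27 days into January 2037.
Total: 21 + 28 + 31 + 30 + 31 + 30 + 31 + 31 + 30 + 31 + 30 + 31 + 31 + 29 + 31 + 30 + 31 + 30 + 31 + 31 + 30 + 31 + 30 + 31 + 27 = 748.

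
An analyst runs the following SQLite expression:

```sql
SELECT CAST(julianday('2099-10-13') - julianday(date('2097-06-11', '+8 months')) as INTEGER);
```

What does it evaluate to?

Adding +8 months to 2097-06-11 gives 2098-02-11.
17 days remain in February 2098 after the 11th (28 − 11).
Full months from March 2098 through September 2099 contribute their day counts.
Then 13 days into October 2099.
Total: 17 + 31 + 30 + 31 + 30 + 31 + 31 + 30 + 31 + 30 + 31 + 31 + 28 + 31 + 30 + 31 + 30 + 31 + 31 + 30 + 13 = 609.

609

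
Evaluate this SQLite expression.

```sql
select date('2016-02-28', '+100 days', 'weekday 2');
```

Applying '+100 days' to 2016-02-28: counting 100 days forward gives 2016-06-07.
`weekday 2` advances to the next Tuesday; 2016-06-07 is already a Tuesday, so it stays at 2016-06-07.

2016-06-07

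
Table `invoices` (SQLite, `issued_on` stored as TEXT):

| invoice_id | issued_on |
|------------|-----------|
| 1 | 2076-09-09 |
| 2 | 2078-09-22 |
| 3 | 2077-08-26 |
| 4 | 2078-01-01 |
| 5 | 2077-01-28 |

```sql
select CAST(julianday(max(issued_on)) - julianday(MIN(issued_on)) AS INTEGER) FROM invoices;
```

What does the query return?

743

MIN = 2076-09-09, MAX = 2078-09-22.
21 days remain in September 2076 after the 9th (30 − 9).
Full months from October 2076 through August 2078 contribute their day counts.
Then 22 days into September 2078.
Total: 21 + 31 + 30 + 31 + 31 + 28 + 31 + 30 + 31 + 30 + 31 + 31 + 30 + 31 + 30 + 31 + 31 + 28 + 31 + 30 + 31 + 30 + 31 + 31 + 22 = 743.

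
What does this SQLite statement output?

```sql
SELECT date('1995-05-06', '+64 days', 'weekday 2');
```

1995-07-11

Applying '+64 days' to 1995-05-06: counting 64 days forward gives 1995-07-09.
`weekday 2` advances to the next Tuesday; 1995-07-09 is a Sunday, so it moves forward to 1995-07-11.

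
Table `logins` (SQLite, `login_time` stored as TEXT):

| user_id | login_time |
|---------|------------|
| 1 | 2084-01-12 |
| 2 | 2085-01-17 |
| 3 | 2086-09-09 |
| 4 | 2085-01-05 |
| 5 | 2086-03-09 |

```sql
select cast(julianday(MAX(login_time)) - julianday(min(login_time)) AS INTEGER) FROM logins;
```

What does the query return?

971

MIN = 2084-01-12, MAX = 2086-09-09.
19 days remain in January 2084 after the 12th (31 − 12).
Full months from February 2084 through August 2086 contribute their day counts.
Then 9 days into September 2086.
Total: 19 + 29 + 31 + 30 + 31 + 30 + 31 + 31 + 30 + 31 + 30 + 31 + 31 + 28 + 31 + 30 + 31 + 30 + 31 + 31 + 30 + 31 + 30 + 31 + 31 + 28 + 31 + 30 + 31 + 30 + 31 + 31 + 9 = 971.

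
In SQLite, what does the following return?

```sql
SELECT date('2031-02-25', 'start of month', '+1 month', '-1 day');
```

2031-02-28

`start of month` rewinds 2031-02-25 to 2031-02-01.
Adding +1 month to 2031-02-01 gives 2031-03-01.
Going back 1 day from 2031-03-01 reaches 2031-02-28 (last day of February, 28 days).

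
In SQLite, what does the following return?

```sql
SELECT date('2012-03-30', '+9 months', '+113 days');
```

2013-04-22

Adding +9 months to 2012-03-30 gives 2012-12-30.
Applying '+113 days' to 2012-12-30: counting 113 days forward gives 2013-04-22.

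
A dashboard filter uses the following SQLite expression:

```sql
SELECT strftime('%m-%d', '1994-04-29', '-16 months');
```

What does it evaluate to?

12-29

First apply '-16 months': 1994-04-29 → 1992-12-29.
`%m-%d` extracts the month-day: 12-29.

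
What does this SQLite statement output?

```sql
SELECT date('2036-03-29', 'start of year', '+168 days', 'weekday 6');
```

2036-06-21

`start of year` rewinds 2036-03-29 to 2036-01-01.
Applying '+168 days' to 2036-01-01: counting 168 days forward gives 2036-06-17.
`weekday 6` advances to the next Saturday; 2036-06-17 is a Tuesday, so it moves forward to 2036-06-21.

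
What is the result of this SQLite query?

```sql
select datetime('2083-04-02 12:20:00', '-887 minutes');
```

887 minutes = 14h 47m; -887 minutes from 2083-04-02 12:20:00 is 2083-04-01 21:33:00 (crosses midnight).

2083-04-01 21:33:00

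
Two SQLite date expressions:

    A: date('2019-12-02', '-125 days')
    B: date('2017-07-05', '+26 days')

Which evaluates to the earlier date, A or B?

A = 2019-07-30.
B = 2017-07-31.
B is earlier.

B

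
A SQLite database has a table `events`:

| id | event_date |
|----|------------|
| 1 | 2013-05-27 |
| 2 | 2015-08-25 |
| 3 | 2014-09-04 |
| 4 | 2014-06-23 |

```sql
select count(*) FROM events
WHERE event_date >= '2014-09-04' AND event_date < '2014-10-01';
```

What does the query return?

1

Rows in [2014-09-04, 2014-10-01): 2014-09-04 → 1 row.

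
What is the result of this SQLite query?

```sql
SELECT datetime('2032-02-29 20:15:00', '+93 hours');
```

+93 hours from 2032-02-29 20:15:00 is 2032-03-04 17:15:00 (crosses midnight).

2032-03-04 17:15:00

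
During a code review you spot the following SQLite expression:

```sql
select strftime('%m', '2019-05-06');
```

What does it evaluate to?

05

`%m` extracts the 2-digit month (01-12): 05.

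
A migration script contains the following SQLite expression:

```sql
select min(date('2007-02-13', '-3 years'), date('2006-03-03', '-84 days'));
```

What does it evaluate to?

2004-02-13

date('2007-02-13', '-3 years') → 2004-02-13.
date('2006-03-03', '-84 days') → 2005-12-09.
Earlier of the two is 2004-02-13.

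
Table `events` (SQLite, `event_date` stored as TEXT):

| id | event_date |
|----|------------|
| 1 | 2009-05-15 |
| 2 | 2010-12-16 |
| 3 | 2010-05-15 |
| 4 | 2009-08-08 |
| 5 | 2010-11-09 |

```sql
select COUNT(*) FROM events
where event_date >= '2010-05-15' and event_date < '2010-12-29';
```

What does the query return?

3

Rows in [2010-05-15, 2010-12-29): 2010-12-16, 2010-05-15, 2010-11-09 → 3 rows.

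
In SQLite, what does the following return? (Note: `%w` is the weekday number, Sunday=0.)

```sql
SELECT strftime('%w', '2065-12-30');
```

3

2065-12-30 is a Wednesday; with Sunday=0 that is 3.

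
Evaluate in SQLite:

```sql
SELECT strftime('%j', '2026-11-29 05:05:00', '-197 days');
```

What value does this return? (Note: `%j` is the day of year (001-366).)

First apply '-197 days': 2026-11-29 05:05:00 → 2026-05-16 05:05:00.
Day-of-year for 2026-05-16: days since 2026-01-01 inclusive = 136, zero-padded to 136.

136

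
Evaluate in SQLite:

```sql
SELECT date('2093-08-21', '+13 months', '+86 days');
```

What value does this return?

Adding +13 months to 2093-08-21 gives 2094-09-21.
Applying '+86 days' to 2094-09-21: counting 86 days forward gives 2094-12-16.

2094-12-16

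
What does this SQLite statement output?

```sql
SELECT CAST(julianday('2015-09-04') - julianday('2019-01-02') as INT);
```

26 days remain in September 2015 after the 4th (30 − 4).
Full months from October 2015 through December 2018 contribute their day counts.
Then 2 days into January 2019.
Total: 26 + 31 + 30 + 31 + 31 + 29 + 31 + 30 + 31 + 30 + 31 + 31 + 30 + 31 + 30 + 31 + 31 + 28 + 31 + 30 + 31 + 30 + 31 + 31 + 30 + 31 + 30 + 31 + 31 + 28 + 31 + 30 + 31 + 30 + 31 + 31 + 30 + 31 + 30 + 31 + 2 = 1216.
The subtraction is earlier − later, so the result is −1216 → -1216.

-1216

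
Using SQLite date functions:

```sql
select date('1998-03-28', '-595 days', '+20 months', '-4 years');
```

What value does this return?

1994-04-10

Applying '-595 days' to 1998-03-28: counting 595 days back gives 1996-08-10.
Adding +20 months to 1996-08-10 gives 1998-04-10.
Adding -4 years to 1998-04-10 gives 1994-04-10.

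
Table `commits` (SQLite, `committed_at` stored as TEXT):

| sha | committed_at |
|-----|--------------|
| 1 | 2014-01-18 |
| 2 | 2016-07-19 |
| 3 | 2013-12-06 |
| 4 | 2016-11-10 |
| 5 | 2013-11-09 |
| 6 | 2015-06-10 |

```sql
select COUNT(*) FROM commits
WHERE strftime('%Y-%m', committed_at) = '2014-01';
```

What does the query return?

Rows with year-month 2014-01: 2014-01-18 → 1.

1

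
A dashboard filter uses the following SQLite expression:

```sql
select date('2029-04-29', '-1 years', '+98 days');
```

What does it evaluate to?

Adding -1 year to 2029-04-29 gives 2028-04-29.
Applying '+98 days' to 2028-04-29: counting 98 days forward gives 2028-08-05.

2028-08-05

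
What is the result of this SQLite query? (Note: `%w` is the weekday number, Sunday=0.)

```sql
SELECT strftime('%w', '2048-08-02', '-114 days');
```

First apply '-114 days': 2048-08-02 → 2048-04-10.
2048-04-10 is a Friday; with Sunday=0 that is 5.

5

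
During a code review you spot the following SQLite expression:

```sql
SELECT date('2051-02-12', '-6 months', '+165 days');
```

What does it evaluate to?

Adding -6 months to 2051-02-12 gives 2050-08-12.
Applying '+165 days' to 2050-08-12: counting 165 days forward gives 2051-01-24.

2051-01-24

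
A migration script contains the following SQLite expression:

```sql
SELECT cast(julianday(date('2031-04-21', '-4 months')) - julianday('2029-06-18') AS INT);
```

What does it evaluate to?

551

Adding -4 months to 2031-04-21 gives 2030-12-21.
12 days remain in June 2029 after the 18th (30 − 18).
Full months from July 2029 through November 2030 contribute their day counts.
Then 21 days into December 2030.
Total: 12 + 31 + 31 + 30 + 31 + 30 + 31 + 31 + 28 + 31 + 30 + 31 + 30 + 31 + 31 + 30 + 31 + 30 + 21 = 551.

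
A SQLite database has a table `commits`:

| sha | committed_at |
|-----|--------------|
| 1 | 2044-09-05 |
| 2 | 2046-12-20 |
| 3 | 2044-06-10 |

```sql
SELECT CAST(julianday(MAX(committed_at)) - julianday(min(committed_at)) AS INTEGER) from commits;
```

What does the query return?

MIN = 2044-06-10, MAX = 2046-12-20.
20 days remain in June 2044 after the 10th (30 − 10).
Full months from July 2044 through November 2046 contribute their day counts.
Then 20 days into December 2046.
Total: 20 + 31 + 31 + 30 + 31 + 30 + 31 + 31 + 28 + 31 + 30 + 31 + 30 + 31 + 31 + 30 + 31 + 30 + 31 + 31 + 28 + 31 + 30 + 31 + 30 + 31 + 31 + 30 + 31 + 30 + 20 = 923.

923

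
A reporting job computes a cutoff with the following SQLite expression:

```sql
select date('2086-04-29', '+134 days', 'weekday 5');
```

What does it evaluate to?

2086-09-13

Applying '+134 days' to 2086-04-29: counting 134 days forward gives 2086-09-10.
`weekday 5` advances to the next Friday; 2086-09-10 is a Tuesday, so it moves forward to 2086-09-13.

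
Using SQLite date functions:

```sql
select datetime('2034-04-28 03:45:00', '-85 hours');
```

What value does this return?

2034-04-24 14:45:00

-85 hours from 2034-04-28 03:45:00 is 2034-04-24 14:45:00 (crosses midnight).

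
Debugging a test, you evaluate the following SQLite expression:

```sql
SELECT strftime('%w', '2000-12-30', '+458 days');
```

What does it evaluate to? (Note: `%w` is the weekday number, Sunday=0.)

First apply '+458 days': 2000-12-30 → 2002-04-02.
2002-04-02 is a Tuesday; with Sunday=0 that is 2.

2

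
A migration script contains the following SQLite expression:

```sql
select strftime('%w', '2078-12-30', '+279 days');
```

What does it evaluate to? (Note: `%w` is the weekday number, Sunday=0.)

4

First apply '+279 days': 2078-12-30 → 2079-10-05.
2079-10-05 is a Thursday; with Sunday=0 that is 4.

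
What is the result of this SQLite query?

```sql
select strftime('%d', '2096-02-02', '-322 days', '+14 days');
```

31

First apply '-322 days', '+14 days': 2096-02-02 → 2095-03-31.
`%d` extracts the 2-digit day of month: 31.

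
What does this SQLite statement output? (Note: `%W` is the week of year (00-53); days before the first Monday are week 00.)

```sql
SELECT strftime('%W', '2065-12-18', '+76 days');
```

First apply '+76 days': 2065-12-18 → 2066-03-04.
2066-03-04 is a Thursday. SQLite's %W counts Mondays since the year started; the result is 09.

09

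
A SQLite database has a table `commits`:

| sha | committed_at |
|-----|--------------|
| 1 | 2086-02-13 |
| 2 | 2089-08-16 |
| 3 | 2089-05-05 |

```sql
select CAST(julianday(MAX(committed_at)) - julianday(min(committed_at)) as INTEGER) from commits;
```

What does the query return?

1280

MIN = 2086-02-13, MAX = 2089-08-16.
15 days remain in February 2086 after the 13th (28 − 13).
Full months from March 2086 through July 2089 contribute their day counts.
Then 16 days into August 2089.
Total: 15 + 31 + 30 + 31 + 30 + 31 + 31 + 30 + 31 + 30 + 31 + 31 + 28 + 31 + 30 + 31 + 30 + 31 + 31 + 30 + 31 + 30 + 31 + 31 + 29 + 31 + 30 + 31 + 30 + 31 + 31 + 30 + 31 + 30 + 31 + 31 + 28 + 31 + 30 + 31 + 30 + 31 + 16 = 1280.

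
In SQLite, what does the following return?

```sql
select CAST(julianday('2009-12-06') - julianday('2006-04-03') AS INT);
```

27 days remain in April 2006 after the 3rd (30 − 3).
Full months from May 2006 through November 2009 contribute their day counts.
Then 6 days into December 2009.
Total: 27 + 31 + 30 + 31 + 31 + 30 + 31 + 30 + 31 + 31 + 28 + 31 + 30 + 31 + 30 + 31 + 31 + 30 + 31 + 30 + 31 + 31 + 29 + 31 + 30 + 31 + 30 + 31 + 31 + 30 + 31 + 30 + 31 + 31 + 28 + 31 + 30 + 31 + 30 + 31 + 31 + 30 + 31 + 30 + 6 = 1343.

1343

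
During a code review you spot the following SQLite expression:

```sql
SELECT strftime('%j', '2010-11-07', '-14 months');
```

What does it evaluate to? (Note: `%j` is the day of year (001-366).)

First apply '-14 months': 2010-11-07 → 2009-09-07.
Day-of-year for 2009-09-07: days since 2009-01-01 inclusive = 250, zero-padded to 250.

250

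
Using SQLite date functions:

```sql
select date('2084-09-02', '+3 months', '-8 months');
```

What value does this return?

2084-04-02

Adding +3 months to 2084-09-02 gives 2084-12-02.
Adding -8 months to 2084-12-02 gives 2084-04-02.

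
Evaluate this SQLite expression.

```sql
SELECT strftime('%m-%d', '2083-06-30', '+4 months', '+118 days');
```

02-25

First apply '+4 months', '+118 days': 2083-06-30 → 2084-02-25.
`%m-%d` extracts the month-day: 02-25.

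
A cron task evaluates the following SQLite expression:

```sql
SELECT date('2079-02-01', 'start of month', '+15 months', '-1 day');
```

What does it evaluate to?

2080-04-30

`start of month` rewinds 2079-02-01 to 2079-02-01.
Adding +15 months to 2079-02-01 gives 2080-05-01.
Going back 1 day from 2080-05-01 reaches 2080-04-30 (last day of April, 30 days).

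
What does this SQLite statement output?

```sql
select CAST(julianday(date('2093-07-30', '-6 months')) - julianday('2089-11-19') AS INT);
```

1168

Adding -6 months to 2093-07-30 gives 2093-01-30.
11 days remain in November 2089 after the 19th (30 − 19).
Full months from December 2089 through December 2092 contribute their day counts.
Then 30 days into January 2093.
Total: 11 + 31 + 31 + 28 + 31 + 30 + 31 + 30 + 31 + 31 + 30 + 31 + 30 + 31 + 31 + 28 + 31 + 30 + 31 + 30 + 31 + 31 + 30 + 31 + 30 + 31 + 31 + 29 + 31 + 30 + 31 + 30 + 31 + 31 + 30 + 31 + 30 + 31 + 30 = 1168.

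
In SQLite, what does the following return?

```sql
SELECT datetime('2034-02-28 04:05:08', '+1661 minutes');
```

1661 minutes = 27h 41m; +1661 minutes from 2034-02-28 04:05:08 is 2034-03-01 07:46:08 (crosses midnight).

2034-03-01 07:46:08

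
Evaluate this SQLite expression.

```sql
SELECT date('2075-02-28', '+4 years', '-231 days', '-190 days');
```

Adding +4 years to 2075-02-28 gives 2079-02-28.
Applying '-231 days' to 2079-02-28: counting 231 days back gives 2078-07-12.
Applying '-190 days' to 2078-07-12: counting 190 days back gives 2078-01-03.

2078-01-03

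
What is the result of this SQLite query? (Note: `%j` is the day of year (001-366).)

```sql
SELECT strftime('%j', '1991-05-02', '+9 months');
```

033

First apply '+9 months': 1991-05-02 → 1992-02-02.
Day-of-year for 1992-02-02: days since 1992-01-01 inclusive = 33, zero-padded to 033.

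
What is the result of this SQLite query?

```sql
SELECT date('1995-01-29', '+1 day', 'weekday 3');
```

Advancing 1 more day within January lands on 1995-01-30.
`weekday 3` advances to the next Wednesday; 1995-01-30 is a Monday, so it moves forward to 1995-02-01.

1995-02-01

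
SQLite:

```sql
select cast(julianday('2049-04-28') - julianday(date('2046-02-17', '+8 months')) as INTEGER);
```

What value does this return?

924

Adding +8 months to 2046-02-17 gives 2046-10-17.
14 days remain in October 2046 after the 17th (31 − 17).
Full months from November 2046 through March 2049 contribute their day counts.
Then 28 days into April 2049.
Total: 14 + 30 + 31 + 31 + 28 + 31 + 30 + 31 + 30 + 31 + 31 + 30 + 31 + 30 + 31 + 31 + 29 + 31 + 30 + 31 + 30 + 31 + 31 + 30 + 31 + 30 + 31 + 31 + 28 + 31 + 28 = 924.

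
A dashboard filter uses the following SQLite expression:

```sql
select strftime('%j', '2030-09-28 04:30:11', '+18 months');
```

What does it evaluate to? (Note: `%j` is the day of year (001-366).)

088

First apply '+18 months': 2030-09-28 04:30:11 → 2032-03-28 04:30:11.
Day-of-year for 2032-03-28: days since 2032-01-01 inclusive = 88, zero-padded to 088.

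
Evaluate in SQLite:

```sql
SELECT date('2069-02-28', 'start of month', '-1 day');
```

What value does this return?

2069-01-31

`start of month` rewinds 2069-02-28 to 2069-02-01.
Going back 1 day from 2069-02-01 reaches 2069-01-31 (last day of January, 31 days).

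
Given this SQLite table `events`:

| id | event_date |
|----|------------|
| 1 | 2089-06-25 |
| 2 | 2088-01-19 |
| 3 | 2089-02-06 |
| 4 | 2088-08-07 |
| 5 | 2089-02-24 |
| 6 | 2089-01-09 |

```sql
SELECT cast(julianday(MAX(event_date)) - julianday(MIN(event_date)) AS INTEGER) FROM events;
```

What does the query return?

523

MIN = 2088-01-19, MAX = 2089-06-25.
12 days remain in January 2088 after the 19th (31 − 19).
Full months from February 2088 through May 2089 contribute their day counts.
Then 25 days into June 2089.
Total: 12 + 29 + 31 + 30 + 31 + 30 + 31 + 31 + 30 + 31 + 30 + 31 + 31 + 28 + 31 + 30 + 31 + 25 = 523.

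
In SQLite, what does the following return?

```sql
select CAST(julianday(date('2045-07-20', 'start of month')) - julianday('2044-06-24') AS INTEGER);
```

`start of month` rewinds 2045-07-20 to 2045-07-01.
6 days remain in June 2044 after the 24th (30 − 24).
Full months from July 2044 through June 2045 contribute their day counts.
Then 1 day into July 2045.
Total: 6 + 31 + 31 + 30 + 31 + 30 + 31 + 31 + 28 + 31 + 30 + 31 + 30 + 1 = 372.

372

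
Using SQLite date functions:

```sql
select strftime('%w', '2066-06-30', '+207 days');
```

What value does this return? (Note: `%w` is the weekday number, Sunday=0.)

0

First apply '+207 days': 2066-06-30 → 2067-01-23.
2067-01-23 is a Sunday; with Sunday=0 that is 0.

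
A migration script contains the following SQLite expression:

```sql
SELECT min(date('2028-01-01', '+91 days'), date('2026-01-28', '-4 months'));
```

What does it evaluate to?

2025-09-28

date('2028-01-01', '+91 days') → 2028-04-01.
date('2026-01-28', '-4 months') → 2025-09-28.
Earlier of the two is 2025-09-28.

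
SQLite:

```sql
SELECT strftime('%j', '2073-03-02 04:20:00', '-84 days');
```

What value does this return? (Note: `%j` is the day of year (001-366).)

First apply '-84 days': 2073-03-02 04:20:00 → 2072-12-08 04:20:00.
Day-of-year for 2072-12-08: days since 2072-01-01 inclusive = 343, zero-padded to 343.

343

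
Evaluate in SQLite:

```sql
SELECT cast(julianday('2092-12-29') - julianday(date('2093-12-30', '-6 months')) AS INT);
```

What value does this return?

Adding -6 months to 2093-12-30 gives 2093-06-30.
2 days remain in December 2092 after the 29th (31 − 29).
January 2093: 31 days.
February 2093: 28 days.
March 2093: 31 days.
April 2093: 30 days.
May 2093: 31 days.
Then 30 days into June 2093.
Total: 2 + 31 + 28 + 31 + 30 + 31 + 30 = 183.
The subtraction is earlier − later, so the result is −183 → -183.

-183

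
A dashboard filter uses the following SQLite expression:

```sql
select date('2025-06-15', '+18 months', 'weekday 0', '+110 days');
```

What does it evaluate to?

Adding +18 months to 2025-06-15 gives 2026-12-15.
`weekday 0` advances to the next Sunday; 2026-12-15 is a Tuesday, so it moves forward to 2026-12-20.
Applying '+110 days' to 2026-12-20: counting 110 days forward gives 2027-04-09.

2027-04-09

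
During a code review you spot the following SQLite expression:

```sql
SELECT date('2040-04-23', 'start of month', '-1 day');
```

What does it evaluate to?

2040-03-31

`start of month` rewinds 2040-04-23 to 2040-04-01.
Going back 1 day from 2040-04-01 reaches 2040-03-31 (last day of March, 31 days).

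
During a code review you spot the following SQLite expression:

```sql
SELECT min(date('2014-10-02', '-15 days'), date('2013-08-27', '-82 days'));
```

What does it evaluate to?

date('2014-10-02', '-15 days') → 2014-09-17.
date('2013-08-27', '-82 days') → 2013-06-06.
Earlier of the two is 2013-06-06.

2013-06-06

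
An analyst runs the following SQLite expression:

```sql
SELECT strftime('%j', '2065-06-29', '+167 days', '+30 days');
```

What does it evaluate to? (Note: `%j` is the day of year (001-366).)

First apply '+167 days', '+30 days': 2065-06-29 → 2066-01-12.
Day-of-year for 2066-01-12: days since 2066-01-01 inclusive = 12, zero-padded to 012.

012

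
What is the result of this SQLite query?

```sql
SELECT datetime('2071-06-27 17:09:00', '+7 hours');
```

2071-06-28 00:09:00

+7 hours from 2071-06-27 17:09:00 is 2071-06-28 00:09:00 (crosses midnight).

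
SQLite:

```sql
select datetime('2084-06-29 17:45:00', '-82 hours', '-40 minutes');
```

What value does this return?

-82 hours from 2084-06-29 17:45:00 is 2084-06-26 07:45:00 (crosses midnight).
-40 minutes from 2084-06-26 07:45:00 is 2084-06-26 07:05:00.

2084-06-26 07:05:00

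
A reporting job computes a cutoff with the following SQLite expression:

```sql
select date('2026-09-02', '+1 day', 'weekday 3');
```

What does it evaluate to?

2026-09-09

Advancing 1 more day within September lands on 2026-09-03.
`weekday 3` advances to the next Wednesday; 2026-09-03 is a Thursday, so it moves forward to 2026-09-09.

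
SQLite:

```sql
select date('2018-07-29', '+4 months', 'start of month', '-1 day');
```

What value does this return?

2018-10-31

Adding +4 months to 2018-07-29 gives 2018-11-29.
`start of month` rewinds 2018-11-29 to 2018-11-01.
Going back 1 day from 2018-11-01 reaches 2018-10-31 (last day of October, 31 days).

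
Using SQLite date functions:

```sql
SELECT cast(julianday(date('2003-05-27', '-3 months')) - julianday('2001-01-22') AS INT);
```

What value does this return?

Adding -3 months to 2003-05-27 gives 2003-02-27.
9 days remain in January 2001 after the 22nd (31 − 22).
Full months from February 2001 through January 2003 contribute their day counts.
Then 27 days into February 2003.
Total: 9 + 28 + 31 + 30 + 31 + 30 + 31 + 31 + 30 + 31 + 30 + 31 + 31 + 28 + 31 + 30 + 31 + 30 + 31 + 31 + 30 + 31 + 30 + 31 + 31 + 27 = 766.

766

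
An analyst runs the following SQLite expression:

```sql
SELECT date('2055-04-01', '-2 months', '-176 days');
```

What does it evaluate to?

Adding -2 months to 2055-04-01 gives 2055-02-01.
Applying '-176 days' to 2055-02-01: counting 176 days back gives 2054-08-09.

2054-08-09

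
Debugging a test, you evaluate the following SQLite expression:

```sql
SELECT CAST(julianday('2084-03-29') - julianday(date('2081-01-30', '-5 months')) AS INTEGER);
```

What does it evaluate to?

Adding -5 months to 2081-01-30 gives 2080-08-30.
1 day remains in August 2080 after the 30th (31 − 30).
Full months from September 2080 through February 2084 contribute their day counts.
Then 29 days into March 2084.
Total: 1 + 30 + 31 + 30 + 31 + 31 + 28 + 31 + 30 + 31 + 30 + 31 + 31 + 30 + 31 + 30 + 31 + 31 + 28 + 31 + 30 + 31 + 30 + 31 + 31 + 30 + 31 + 30 + 31 + 31 + 28 + 31 + 30 + 31 + 30 + 31 + 31 + 30 + 31 + 30 + 31 + 31 + 29 + 29 = 1307.

1307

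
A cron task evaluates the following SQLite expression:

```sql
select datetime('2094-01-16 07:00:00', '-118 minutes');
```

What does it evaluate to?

118 minutes = 1h 58m; -118 minutes from 2094-01-16 07:00:00 is 2094-01-16 05:02:00.

2094-01-16 05:02:00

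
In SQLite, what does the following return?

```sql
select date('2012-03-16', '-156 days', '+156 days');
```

Applying '-156 days' to 2012-03-16: counting 156 days back gives 2011-10-12.
Applying '+156 days' to 2011-10-12: counting 156 days forward gives 2012-03-16.

2012-03-16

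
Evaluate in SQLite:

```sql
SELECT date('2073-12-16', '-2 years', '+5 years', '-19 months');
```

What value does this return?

2075-05-16

Adding -2 years to 2073-12-16 gives 2071-12-16.
Adding +5 years to 2071-12-16 gives 2076-12-16.
Adding -19 months to 2076-12-16 gives 2075-05-16.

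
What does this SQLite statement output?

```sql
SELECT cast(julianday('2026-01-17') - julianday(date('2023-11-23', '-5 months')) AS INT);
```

Adding -5 months to 2023-11-23 gives 2023-06-23.
7 days remain in June 2023 after the 23rd (30 − 23).
Full months from July 2023 through December 2025 contribute their day counts.
Then 17 days into January 2026.
Total: 7 + 31 + 31 + 30 + 31 + 30 + 31 + 31 + 29 + 31 + 30 + 31 + 30 + 31 + 31 + 30 + 31 + 30 + 31 + 31 + 28 + 31 + 30 + 31 + 30 + 31 + 31 + 30 + 31 + 30 + 31 + 17 = 939.

939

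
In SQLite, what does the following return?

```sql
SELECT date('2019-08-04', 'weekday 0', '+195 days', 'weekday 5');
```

2020-02-21

`weekday 0` advances to the next Sunday; 2019-08-04 is already a Sunday, so it stays at 2019-08-04.
Applying '+195 days' to 2019-08-04: counting 195 days forward gives 2020-02-15.
`weekday 5` advances to the next Friday; 2020-02-15 is a Saturday, so it moves forward to 2020-02-21.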